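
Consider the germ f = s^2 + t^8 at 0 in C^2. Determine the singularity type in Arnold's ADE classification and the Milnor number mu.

Type A7, Milnor number mu = 7.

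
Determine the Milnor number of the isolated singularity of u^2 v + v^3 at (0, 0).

4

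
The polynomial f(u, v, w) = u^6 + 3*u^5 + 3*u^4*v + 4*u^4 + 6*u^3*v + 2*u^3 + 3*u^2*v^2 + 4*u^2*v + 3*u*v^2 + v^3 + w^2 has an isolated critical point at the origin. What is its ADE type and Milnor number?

Type D_4, Milnor number mu = 4.

The Hessian of f at 0 has rank 1. Corank 2; j^3 = (u + v)*(2*u^2 + 2*u*v + v^2) splits into three distinct lines over C (the quadratic factor has nonzero discriminant), so D_4.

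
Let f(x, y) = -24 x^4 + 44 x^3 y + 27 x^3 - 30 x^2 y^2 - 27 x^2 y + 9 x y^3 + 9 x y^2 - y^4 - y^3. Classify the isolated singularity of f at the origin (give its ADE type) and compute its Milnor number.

Type E_7, Milnor number mu = 7.

The Hessian of f at 0 has rank 0. Corank 2; j^3 = (3*x - y)^3 is a perfect cube, so E-series; the 4-jet and mu = 7 give E_7.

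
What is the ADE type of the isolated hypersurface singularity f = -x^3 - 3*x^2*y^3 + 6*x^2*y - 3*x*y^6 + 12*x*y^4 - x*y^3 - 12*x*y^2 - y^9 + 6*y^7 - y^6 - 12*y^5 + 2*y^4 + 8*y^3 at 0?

E_7

The Hessian of f at 0 has rank 0. Corank 2; j^3 = -(x - 2*y)^3 is a perfect cube, so E-series; the 4-jet and mu = 7 give E_7.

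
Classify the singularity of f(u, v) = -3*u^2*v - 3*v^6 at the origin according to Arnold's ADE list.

The Hessian of f at 0 has rank 0. Corank 2; j^3 = -3*u^2*v has shape L^2 M (L != M), so D-series; mu = 7 gives D_7.

D_7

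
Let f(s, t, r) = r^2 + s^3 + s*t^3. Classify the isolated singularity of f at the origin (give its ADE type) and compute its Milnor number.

Type E_7, Milnor number mu = 7.

The Hessian of f at 0 has rank 1. Corank 2; j^3 = s^3 is a perfect cube, so E-series; the 4-jet and mu = 7 give E_7.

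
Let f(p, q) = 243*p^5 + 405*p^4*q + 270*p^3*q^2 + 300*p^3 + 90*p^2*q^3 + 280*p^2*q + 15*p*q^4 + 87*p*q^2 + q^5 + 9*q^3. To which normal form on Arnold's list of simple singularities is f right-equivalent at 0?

D_6

The Hessian of f at 0 is [[0, 0], [0, 0]] with rank 0, so corank 2. A Groebner basis of the Jacobian ideal J(f) in C{p,q} is {-20000*p*q/3 + q^4 - 2000*q^2, p*q^2 + 3*q^3/10, p^2 + 19*p*q/30 + q^2/10}; counting standard monomials gives mu = 6. Corank 2; j^3 = (3*p + q)*(10*p + 3*q)^2 has shape L^2 M (L != M), so D-series; mu = 6 gives D_6.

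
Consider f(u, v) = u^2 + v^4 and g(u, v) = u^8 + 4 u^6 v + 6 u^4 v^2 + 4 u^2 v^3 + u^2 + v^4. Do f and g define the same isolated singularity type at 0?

Yes.

The Hessian of f at 0 has rank 1. Corank 1: A-series; mu = 3 gives A_3. The Hessian of g at 0 has rank 1. Corank 1: A-series; mu = 3 gives A_3. Both have type A_3, hence right-equivalent.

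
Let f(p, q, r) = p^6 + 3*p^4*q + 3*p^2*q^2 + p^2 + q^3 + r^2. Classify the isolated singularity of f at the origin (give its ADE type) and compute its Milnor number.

The Hessian of f at 0 is [[2, 0, 0], [0, 0, 0], [0, 0, 2]] with rank 2, so corank 1. A Groebner basis of the Jacobian ideal J(f) in C{p,q,r} is {q^2, p, r}; counting standard monomials gives mu = 2. Corank 1: A-series; mu = 2 gives A_2.

Type A_{2}, Milnor number mu = 2.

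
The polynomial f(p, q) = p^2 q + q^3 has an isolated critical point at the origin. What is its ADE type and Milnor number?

The Hessian of f at 0 is [[0, 0], [0, 0]] with rank 0, so corank 2. A Groebner basis of the Jacobian ideal J(f) in C{p,q} is {q^3, p^2 + 3*q^2, p*q}; counting standard monomials gives mu = 4. Corank 2; j^3 = q*(p^2 + q^2) splits into three distinct lines over C (the quadratic factor has nonzero discriminant), so D_4.

Type D4, Milnor number mu = 4.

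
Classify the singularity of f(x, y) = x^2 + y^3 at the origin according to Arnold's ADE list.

The Hessian of f at 0 has rank 1. Corank 1: A-series; mu = 2 gives A_2.

A_{2}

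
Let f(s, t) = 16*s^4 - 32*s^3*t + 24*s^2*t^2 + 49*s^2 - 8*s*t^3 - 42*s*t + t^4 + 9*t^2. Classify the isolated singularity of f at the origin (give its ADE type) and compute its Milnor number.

Type A_{3}, Milnor number mu = 3.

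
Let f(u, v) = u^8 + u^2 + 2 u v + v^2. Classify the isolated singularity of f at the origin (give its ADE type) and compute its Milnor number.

Type A7, Milnor number mu = 7.

The Hessian of f at 0 is [[2, 2], [2, 2]] with rank 1, so corank 1. A Groebner basis of the Jacobian ideal J(f) in C{u,v} is {v^7, u + v}; counting standard monomials gives mu = 7. Corank 1: A-series; mu = 7 gives A_7.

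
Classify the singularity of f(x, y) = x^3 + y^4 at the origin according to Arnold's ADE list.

The Hessian of f at 0 has rank 0. Corank 2; j^3 = x^3 is a perfect cube, so E-series; the 4-jet and mu = 6 give E_6.

E_{6}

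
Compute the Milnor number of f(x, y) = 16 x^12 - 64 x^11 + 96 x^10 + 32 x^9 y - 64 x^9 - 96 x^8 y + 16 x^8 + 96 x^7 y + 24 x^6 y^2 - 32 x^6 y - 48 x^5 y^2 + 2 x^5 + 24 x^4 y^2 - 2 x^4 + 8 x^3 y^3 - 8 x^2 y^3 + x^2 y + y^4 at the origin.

5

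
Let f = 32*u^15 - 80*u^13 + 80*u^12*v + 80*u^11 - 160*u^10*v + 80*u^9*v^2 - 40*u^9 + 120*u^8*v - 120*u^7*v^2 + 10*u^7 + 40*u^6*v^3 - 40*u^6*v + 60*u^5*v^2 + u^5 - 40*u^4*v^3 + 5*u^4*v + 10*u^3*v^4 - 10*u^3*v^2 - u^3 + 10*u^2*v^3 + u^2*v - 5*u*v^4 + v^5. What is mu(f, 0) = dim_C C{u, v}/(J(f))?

The Hessian of f at 0 is [[0, 0], [0, 0]] with rank 0, so corank 2. A Groebner basis of the Jacobian ideal J(f) in C{u,v} is {u*v/5 + v^4, u*v^2, u^2 - u*v}; counting standard monomials gives mu = 6. Corank 2; j^3 = -u^2*(u - v) has shape L^2 M (L != M), so D-series; mu = 6 gives D_6.

6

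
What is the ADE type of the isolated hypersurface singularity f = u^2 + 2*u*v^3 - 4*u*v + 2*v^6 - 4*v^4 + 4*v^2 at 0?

The Hessian of f at 0 has rank 1. Corank 1: A-series; mu = 5 gives A_5.

A_{5}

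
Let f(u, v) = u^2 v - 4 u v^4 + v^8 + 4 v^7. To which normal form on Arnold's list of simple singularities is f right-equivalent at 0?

D_{9}

The Hessian of f at 0 has rank 0. Corank 2; j^3 = u^2*v has shape L^2 M (L != M), so D-series; mu = 9 gives D_9.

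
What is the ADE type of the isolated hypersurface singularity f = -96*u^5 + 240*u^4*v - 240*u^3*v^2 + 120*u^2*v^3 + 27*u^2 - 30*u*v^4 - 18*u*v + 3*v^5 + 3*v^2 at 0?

A_4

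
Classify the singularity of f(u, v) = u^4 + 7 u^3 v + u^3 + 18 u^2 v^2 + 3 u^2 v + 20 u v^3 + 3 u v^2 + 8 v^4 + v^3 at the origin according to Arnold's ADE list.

E_7

The Hessian of f at 0 has rank 0. Corank 2; j^3 = (u + v)^3 is a perfect cube, so E-series; the 4-jet and mu = 7 give E_7.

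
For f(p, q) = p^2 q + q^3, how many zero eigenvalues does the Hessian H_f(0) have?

Hessian at 0 has rank 0.

2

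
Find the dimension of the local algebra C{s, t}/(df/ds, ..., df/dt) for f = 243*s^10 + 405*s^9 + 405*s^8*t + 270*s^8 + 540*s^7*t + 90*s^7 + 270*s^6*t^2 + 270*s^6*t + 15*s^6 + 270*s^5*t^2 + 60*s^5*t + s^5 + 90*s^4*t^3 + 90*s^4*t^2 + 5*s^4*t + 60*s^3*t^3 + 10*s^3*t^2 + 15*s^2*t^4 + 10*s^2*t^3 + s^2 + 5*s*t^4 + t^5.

4

The Hessian of f at 0 has rank 1. Corank 1: A-series; mu = 4 gives A_4.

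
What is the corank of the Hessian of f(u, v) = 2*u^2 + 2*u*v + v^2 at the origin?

0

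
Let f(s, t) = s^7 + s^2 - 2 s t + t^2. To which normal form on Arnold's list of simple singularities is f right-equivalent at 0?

A6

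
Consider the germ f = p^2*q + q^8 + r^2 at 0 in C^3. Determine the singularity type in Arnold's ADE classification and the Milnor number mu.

Type D_9, Milnor number mu = 9.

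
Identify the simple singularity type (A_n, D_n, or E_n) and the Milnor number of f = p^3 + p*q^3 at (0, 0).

The Hessian of f at 0 is [[0, 0], [0, 0]] with rank 0, so corank 2. A Groebner basis of the Jacobian ideal J(f) in C{p,q} is {p^3, p*q^2, 3*p^2 + q^3}; counting standard monomials gives mu = 7. Corank 2; j^3 = p^3 is a perfect cube, so E-series; the 4-jet and mu = 7 give E_7.

Type E7, Milnor number mu = 7.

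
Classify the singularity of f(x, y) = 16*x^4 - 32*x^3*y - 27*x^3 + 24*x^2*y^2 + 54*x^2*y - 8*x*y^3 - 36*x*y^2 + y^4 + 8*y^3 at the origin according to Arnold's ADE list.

The Hessian of f at 0 has rank 0. Corank 2; j^3 = -(3*x - 2*y)^3 is a perfect cube, so E-series; the 4-jet and mu = 6 give E_6.

E_{6}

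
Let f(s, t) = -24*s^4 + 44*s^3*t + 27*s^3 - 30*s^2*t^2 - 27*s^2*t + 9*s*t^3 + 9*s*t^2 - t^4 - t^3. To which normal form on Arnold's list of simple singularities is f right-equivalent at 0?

The Hessian of f at 0 has rank 0. Corank 2; j^3 = (3*s - t)^3 is a perfect cube, so E-series; the 4-jet and mu = 7 give E_7.

E7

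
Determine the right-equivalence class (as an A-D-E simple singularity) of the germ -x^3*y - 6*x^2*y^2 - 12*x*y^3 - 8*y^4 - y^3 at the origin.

E_7

The Hessian of f at 0 has rank 0. Corank 2; j^3 = -y^3 is a perfect cube, so E-series; the 4-jet and mu = 7 give E_7.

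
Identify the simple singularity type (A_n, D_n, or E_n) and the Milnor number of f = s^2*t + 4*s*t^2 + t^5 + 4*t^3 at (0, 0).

Type D6, Milnor number mu = 6.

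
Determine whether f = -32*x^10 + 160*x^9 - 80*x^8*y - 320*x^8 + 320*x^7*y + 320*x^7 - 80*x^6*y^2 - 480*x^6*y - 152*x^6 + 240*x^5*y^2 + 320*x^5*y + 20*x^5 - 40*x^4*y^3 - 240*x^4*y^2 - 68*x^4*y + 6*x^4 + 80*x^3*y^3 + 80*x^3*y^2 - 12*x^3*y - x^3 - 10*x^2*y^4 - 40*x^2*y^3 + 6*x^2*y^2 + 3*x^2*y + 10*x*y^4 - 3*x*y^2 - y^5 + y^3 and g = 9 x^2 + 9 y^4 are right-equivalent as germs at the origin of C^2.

No.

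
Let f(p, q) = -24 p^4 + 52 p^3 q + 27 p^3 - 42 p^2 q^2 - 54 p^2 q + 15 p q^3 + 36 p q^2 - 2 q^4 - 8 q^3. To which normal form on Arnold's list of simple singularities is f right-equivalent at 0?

The Hessian of f at 0 has rank 0. Corank 2; j^3 = (3*p - 2*q)^3 is a perfect cube, so E-series; the 4-jet and mu = 7 give E_7.

E_{7}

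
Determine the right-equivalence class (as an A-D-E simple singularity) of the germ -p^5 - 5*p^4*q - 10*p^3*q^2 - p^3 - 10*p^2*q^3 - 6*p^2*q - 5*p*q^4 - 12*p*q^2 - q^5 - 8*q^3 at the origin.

The Hessian of f at 0 is [[0, 0], [0, 0]] with rank 0, so corank 2. A Groebner basis of the Jacobian ideal J(f) in C{p,q} is {q^5, p*q^3 + 7*q^4/4, p^2 + 4*p*q + 4*q^2}; counting standard monomials gives mu = 8. Corank 2; j^3 = -(p + 2*q)^3 is a perfect cube, so E-series; the 5-jet and mu = 8 give E_8.

E_8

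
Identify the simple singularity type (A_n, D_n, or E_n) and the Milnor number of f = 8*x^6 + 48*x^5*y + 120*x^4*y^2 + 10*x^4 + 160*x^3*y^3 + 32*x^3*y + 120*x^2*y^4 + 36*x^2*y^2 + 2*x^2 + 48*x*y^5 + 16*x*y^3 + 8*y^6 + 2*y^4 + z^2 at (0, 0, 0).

Type A3, Milnor number mu = 3.

The Hessian of f at 0 is [[4, 0, 0], [0, 0, 0], [0, 0, 2]] with rank 2, so corank 1. A Groebner basis of the Jacobian ideal J(f) in C{x,y,z} is {y^3, x, z}; counting standard monomials gives mu = 3. Corank 1: A-series; mu = 3 gives A_3.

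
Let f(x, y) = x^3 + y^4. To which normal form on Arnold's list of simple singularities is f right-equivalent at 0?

The Hessian of f at 0 has rank 0. Corank 2; j^3 = x^3 is a perfect cube, so E-series; the 4-jet and mu = 6 give E_6.

E_6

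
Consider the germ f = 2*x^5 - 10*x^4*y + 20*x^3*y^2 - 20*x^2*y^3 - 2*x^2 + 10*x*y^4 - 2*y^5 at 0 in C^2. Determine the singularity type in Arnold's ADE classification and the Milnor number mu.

Type A_{4}, Milnor number mu = 4.

The Hessian of f at 0 is [[-4, 0], [0, 0]] with rank 1, so corank 1. A Groebner basis of the Jacobian ideal J(f) in C{x,y} is {y^4, x}; counting standard monomials gives mu = 4. Corank 1: A-series; mu = 4 gives A_4.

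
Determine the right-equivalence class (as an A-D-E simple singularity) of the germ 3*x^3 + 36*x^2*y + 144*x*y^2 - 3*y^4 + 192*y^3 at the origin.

E_6

The Hessian of f at 0 is [[0, 0], [0, 0]] with rank 0, so corank 2. A Groebner basis of the Jacobian ideal J(f) in C{x,y} is {y^3, x^2 + 8*x*y + 16*y^2}; counting standard monomials gives mu = 6. Corank 2; j^3 = 3*(x + 4*y)^3 is a perfect cube, so E-series; the 4-jet and mu = 6 give E_6.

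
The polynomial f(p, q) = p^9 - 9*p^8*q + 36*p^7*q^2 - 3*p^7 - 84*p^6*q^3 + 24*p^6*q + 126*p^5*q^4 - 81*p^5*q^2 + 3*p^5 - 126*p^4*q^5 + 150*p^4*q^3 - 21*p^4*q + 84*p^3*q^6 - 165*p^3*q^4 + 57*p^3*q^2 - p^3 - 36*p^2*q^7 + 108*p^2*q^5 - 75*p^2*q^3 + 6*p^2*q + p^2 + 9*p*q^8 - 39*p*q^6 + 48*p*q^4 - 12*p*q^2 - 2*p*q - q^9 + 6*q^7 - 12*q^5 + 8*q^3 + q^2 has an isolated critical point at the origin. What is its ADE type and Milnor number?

Type A_{2}, Milnor number mu = 2.

The Hessian of f at 0 is [[2, -2], [-2, 2]] with rank 1, so corank 1. A Groebner basis of the Jacobian ideal J(f) in C{p,q} is {q^2, p - q}; counting standard monomials gives mu = 2. Corank 1: A-series; mu = 2 gives A_2.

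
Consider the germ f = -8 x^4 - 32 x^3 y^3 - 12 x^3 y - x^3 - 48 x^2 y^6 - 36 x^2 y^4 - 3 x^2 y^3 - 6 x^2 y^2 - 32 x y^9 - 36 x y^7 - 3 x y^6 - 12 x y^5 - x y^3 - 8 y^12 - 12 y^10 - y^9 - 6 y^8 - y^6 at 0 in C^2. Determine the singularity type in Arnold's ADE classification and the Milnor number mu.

The Hessian of f at 0 has rank 0. Corank 2; j^3 = -x^3 is a perfect cube, so E-series; the 4-jet and mu = 7 give E_7.

Type E_{7}, Milnor number mu = 7.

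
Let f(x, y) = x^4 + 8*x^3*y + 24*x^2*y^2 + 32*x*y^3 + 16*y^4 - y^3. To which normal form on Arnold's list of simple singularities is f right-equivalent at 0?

The Hessian of f at 0 has rank 0. Corank 2; j^3 = -y^3 is a perfect cube, so E-series; the 4-jet and mu = 6 give E_6.

E_{6}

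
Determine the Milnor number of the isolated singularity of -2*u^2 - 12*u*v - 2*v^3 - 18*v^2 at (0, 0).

2

The Hessian of f at 0 has rank 1. Corank 1: A-series; mu = 2 gives A_2.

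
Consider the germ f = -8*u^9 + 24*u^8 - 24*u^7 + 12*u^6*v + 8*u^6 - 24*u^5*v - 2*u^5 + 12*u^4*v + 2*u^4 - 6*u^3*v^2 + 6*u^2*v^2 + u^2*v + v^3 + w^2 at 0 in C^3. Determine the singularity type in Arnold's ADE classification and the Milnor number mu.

The Hessian of f at 0 has rank 1. Corank 2; j^3 = v*(u^2 + v^2) splits into three distinct lines over C (the quadratic factor has nonzero discriminant), so D_4.

Type D_4, Milnor number mu = 4.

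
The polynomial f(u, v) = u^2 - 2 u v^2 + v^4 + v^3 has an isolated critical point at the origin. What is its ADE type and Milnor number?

Type A2, Milnor number mu = 2.

The Hessian of f at 0 is [[2, 0], [0, 0]] with rank 1, so corank 1. A Groebner basis of the Jacobian ideal J(f) in C{u,v} is {v^2, u}; counting standard monomials gives mu = 2. Corank 1: A-series; mu = 2 gives A_2.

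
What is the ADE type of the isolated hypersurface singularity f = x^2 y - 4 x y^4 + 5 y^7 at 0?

The Hessian of f at 0 has rank 0. Corank 2; j^3 = x^2*y has shape L^2 M (L != M), so D-series; mu = 8 gives D_8.

D_8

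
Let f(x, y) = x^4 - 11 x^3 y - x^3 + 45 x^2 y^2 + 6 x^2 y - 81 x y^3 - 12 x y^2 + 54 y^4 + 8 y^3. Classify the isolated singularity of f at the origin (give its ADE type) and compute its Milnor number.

Type E_7, Milnor number mu = 7.

The Hessian of f at 0 is [[0, 0], [0, 0]] with rank 0, so corank 2. A Groebner basis of the Jacobian ideal J(f) in C{x,y} is {3*x^2 - 12*x*y + y^4 + y^3 + 12*y^2, x^3 - 30*x^2 + 120*x*y - 18*y^3 - 120*y^2, x^2*y - 9*x^2 + 36*x*y - 7*y^3 - 36*y^2, -2*x^2 + x*y^2 + 8*x*y - 8*y^3/3 - 8*y^2}; counting standard monomials gives mu = 7. Corank 2; j^3 = -(x - 2*y)^3 is a perfect cube, so E-series; the 4-jet and mu = 7 give E_7.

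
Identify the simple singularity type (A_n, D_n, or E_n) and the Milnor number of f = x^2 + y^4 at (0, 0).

The Hessian of f at 0 is [[2, 0], [0, 0]] with rank 1, so corank 1. A Groebner basis of the Jacobian ideal J(f) in C{x,y} is {y^3, x}; counting standard monomials gives mu = 3. Corank 1: A-series; mu = 3 gives A_3.

Type A_{3}, Milnor number mu = 3.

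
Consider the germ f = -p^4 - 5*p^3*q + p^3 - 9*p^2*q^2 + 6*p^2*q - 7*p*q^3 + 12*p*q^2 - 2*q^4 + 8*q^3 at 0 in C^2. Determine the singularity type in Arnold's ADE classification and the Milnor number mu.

Type E7, Milnor number mu = 7.

The Hessian of f at 0 has rank 0. Corank 2; j^3 = (p + 2*q)^3 is a perfect cube, so E-series; the 4-jet and mu = 7 give E_7.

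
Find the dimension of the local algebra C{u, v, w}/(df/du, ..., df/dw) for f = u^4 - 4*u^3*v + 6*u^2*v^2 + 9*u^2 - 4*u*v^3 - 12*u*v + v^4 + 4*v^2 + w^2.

3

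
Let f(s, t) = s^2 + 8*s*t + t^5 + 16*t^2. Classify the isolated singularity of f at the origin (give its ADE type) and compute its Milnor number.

Type A_{4}, Milnor number mu = 4.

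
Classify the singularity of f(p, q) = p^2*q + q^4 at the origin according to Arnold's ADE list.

D_5

The Hessian of f at 0 has rank 0. Corank 2; j^3 = p^2*q has shape L^2 M (L != M), so D-series; mu = 5 gives D_5.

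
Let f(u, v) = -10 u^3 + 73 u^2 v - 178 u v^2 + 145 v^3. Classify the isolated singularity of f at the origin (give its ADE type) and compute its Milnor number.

Type D_4, Milnor number mu = 4.

The Hessian of f at 0 has rank 0. Corank 2; j^3 = -(2*u - 5*v)*(5*u^2 - 24*u*v + 29*v^2) splits into three distinct lines over C (the quadratic factor has nonzero discriminant), so D_4.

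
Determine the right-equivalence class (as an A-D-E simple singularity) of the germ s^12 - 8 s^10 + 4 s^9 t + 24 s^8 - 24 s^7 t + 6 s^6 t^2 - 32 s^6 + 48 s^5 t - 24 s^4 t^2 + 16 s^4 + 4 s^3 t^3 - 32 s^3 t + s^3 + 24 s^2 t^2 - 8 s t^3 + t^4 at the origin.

E_{6}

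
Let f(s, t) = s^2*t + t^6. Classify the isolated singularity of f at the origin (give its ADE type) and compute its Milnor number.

Type D_7, Milnor number mu = 7.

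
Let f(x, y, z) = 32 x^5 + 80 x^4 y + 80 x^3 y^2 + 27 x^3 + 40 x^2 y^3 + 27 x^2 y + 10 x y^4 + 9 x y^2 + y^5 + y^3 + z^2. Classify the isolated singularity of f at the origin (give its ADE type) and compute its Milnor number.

The Hessian of f at 0 has rank 1. Corank 2; j^3 = (3*x + y)^3 is a perfect cube, so E-series; the 5-jet and mu = 8 give E_8.

Type E_{8}, Milnor number mu = 8.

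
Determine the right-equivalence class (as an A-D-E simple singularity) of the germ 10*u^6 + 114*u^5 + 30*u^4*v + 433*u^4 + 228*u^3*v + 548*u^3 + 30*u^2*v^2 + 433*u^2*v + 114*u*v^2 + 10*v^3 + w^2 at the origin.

The Hessian of f at 0 is [[0, 0, 0], [0, 0, 0], [0, 0, 2]] with rank 1, so corank 2. A Groebner basis of the Jacobian ideal J(f) in C{u,v,w} is {v^3, u^2 - 6*v^2/73, u*v + 21*v^2/73, w}; counting standard monomials gives mu = 4. Corank 2; j^3 = (4*u + v)*(137*u^2 + 74*u*v + 10*v^2) splits into three distinct lines over C (the quadratic factor has nonzero discriminant), so D_4.

D_4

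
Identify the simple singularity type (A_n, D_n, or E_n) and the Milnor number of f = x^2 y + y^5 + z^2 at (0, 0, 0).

The Hessian of f at 0 has rank 1. Corank 2; j^3 = x^2*y has shape L^2 M (L != M), so D-series; mu = 6 gives D_6.

Type D_6, Milnor number mu = 6.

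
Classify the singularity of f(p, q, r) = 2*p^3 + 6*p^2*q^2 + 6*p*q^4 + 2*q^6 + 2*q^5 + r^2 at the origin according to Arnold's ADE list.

The Hessian of f at 0 has rank 1. Corank 2; j^3 = 2*p^3 is a perfect cube, so E-series; the 5-jet and mu = 8 give E_8.

E8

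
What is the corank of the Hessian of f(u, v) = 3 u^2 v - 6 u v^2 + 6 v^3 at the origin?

The Hessian at 0 is [[0, 0], [0, 0]] of rank 0; hence corank 2.

2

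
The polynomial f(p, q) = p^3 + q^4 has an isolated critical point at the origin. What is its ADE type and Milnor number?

Type E6, Milnor number mu = 6.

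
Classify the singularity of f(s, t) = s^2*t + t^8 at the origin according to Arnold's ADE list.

The Hessian of f at 0 has rank 0. Corank 2; j^3 = s^2*t has shape L^2 M (L != M), so D-series; mu = 9 gives D_9.

D_{9}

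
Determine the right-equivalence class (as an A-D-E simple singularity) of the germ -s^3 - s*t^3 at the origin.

E7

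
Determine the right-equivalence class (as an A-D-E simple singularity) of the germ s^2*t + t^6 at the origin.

The Hessian of f at 0 has rank 0. Corank 2; j^3 = s^2*t has shape L^2 M (L != M), so D-series; mu = 7 gives D_7.

D_{7}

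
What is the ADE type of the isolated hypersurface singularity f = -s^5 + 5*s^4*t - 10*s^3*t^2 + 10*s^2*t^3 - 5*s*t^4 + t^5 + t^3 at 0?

E8

The Hessian of f at 0 has rank 0. Corank 2; j^3 = t^3 is a perfect cube, so E-series; the 5-jet and mu = 8 give E_8.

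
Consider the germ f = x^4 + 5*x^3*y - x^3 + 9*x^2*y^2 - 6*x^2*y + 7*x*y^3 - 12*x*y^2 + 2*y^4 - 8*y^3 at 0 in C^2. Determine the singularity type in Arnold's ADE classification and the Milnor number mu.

The Hessian of f at 0 has rank 0. Corank 2; j^3 = -(x + 2*y)^3 is a perfect cube, so E-series; the 4-jet and mu = 7 give E_7.

Type E_7, Milnor number mu = 7.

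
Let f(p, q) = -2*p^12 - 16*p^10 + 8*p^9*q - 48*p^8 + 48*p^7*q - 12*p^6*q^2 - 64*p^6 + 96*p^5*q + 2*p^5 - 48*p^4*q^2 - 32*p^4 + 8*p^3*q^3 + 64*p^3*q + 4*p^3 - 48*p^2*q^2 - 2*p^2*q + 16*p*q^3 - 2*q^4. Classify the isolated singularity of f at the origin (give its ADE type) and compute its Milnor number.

Type D_{5}, Milnor number mu = 5.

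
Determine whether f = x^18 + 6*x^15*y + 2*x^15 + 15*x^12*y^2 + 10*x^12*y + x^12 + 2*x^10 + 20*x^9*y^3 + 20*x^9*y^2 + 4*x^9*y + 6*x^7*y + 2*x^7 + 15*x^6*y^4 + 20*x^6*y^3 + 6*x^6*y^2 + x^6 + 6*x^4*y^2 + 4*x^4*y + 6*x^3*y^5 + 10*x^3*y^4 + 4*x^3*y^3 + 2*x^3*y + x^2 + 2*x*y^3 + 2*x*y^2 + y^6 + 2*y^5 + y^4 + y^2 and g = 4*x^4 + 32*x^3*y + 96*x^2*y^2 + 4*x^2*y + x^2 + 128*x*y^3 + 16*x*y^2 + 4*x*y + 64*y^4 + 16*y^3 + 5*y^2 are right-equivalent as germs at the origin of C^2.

Yes.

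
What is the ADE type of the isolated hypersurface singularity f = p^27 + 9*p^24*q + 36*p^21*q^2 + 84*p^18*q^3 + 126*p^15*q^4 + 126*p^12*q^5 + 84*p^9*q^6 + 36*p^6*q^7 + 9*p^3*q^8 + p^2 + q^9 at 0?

The Hessian of f at 0 has rank 1. Corank 1: A-series; mu = 8 gives A_8.

A8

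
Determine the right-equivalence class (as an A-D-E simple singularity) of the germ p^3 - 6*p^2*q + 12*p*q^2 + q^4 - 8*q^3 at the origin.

The Hessian of f at 0 is [[0, 0], [0, 0]] with rank 0, so corank 2. A Groebner basis of the Jacobian ideal J(f) in C{p,q} is {q^3, p^2 - 4*p*q + 4*q^2}; counting standard monomials gives mu = 6. Corank 2; j^3 = (p - 2*q)^3 is a perfect cube, so E-series; the 4-jet and mu = 6 give E_6.

E6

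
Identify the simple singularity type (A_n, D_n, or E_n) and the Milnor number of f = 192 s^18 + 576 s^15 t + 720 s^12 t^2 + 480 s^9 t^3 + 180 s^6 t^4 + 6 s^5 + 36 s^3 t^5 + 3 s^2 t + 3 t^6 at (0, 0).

The Hessian of f at 0 has rank 0. Corank 2; j^3 = 3*s^2*t has shape L^2 M (L != M), so D-series; mu = 7 gives D_7.

Type D_7, Milnor number mu = 7.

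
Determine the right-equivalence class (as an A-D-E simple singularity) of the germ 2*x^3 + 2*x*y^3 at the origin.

E_7

The Hessian of f at 0 is [[0, 0], [0, 0]] with rank 0, so corank 2. A Groebner basis of the Jacobian ideal J(f) in C{x,y} is {x^3, x*y^2, 3*x^2 + y^3}; counting standard monomials gives mu = 7. Corank 2; j^3 = 2*x^3 is a perfect cube, so E-series; the 4-jet and mu = 7 give E_7.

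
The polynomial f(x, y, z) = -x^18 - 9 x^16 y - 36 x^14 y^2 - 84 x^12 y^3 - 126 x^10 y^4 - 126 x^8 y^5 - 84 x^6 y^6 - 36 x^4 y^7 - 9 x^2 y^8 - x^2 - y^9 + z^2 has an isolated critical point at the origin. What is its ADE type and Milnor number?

The Hessian of f at 0 is [[-2, 0, 0], [0, 0, 0], [0, 0, 2]] with rank 2, so corank 1. A Groebner basis of the Jacobian ideal J(f) in C{x,y,z} is {y^8, x, z}; counting standard monomials gives mu = 8. Corank 1: A-series; mu = 8 gives A_8.

Type A_{8}, Milnor number mu = 8.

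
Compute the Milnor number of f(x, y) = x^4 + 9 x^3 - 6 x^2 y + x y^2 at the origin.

The Hessian of f at 0 is [[0, 0], [0, 0]] with rank 0, so corank 2. A Groebner basis of the Jacobian ideal J(f) in C{x,y} is {x*y^2 - 27*x*y/4 + 9*y^2/4, -81*x*y/4 + y^3 + 27*y^2/4, x^2 - x*y/3}; counting standard monomials gives mu = 5. Corank 2; j^3 = x*(3*x - y)^2 has shape L^2 M (L != M), so D-series; mu = 5 gives D_5.

5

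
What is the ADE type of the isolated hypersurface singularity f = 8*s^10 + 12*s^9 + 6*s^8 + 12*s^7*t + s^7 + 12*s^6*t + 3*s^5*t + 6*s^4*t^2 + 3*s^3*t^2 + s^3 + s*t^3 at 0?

The Hessian of f at 0 has rank 0. Corank 2; j^3 = s^3 is a perfect cube, so E-series; the 4-jet and mu = 7 give E_7.

E7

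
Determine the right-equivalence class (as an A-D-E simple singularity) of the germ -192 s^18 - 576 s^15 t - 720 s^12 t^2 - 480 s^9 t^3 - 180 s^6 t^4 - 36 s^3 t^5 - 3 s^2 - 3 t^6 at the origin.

The Hessian of f at 0 is [[-6, 0], [0, 0]] with rank 1, so corank 1. A Groebner basis of the Jacobian ideal J(f) in C{s,t} is {t^5, s}; counting standard monomials gives mu = 5. Corank 1: A-series; mu = 5 gives A_5.

A_{5}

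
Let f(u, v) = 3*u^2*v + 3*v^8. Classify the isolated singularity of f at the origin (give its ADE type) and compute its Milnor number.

Type D_9, Milnor number mu = 9.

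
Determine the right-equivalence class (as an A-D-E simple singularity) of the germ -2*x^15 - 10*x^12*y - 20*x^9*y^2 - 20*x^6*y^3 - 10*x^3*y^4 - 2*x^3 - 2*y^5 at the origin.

The Hessian of f at 0 has rank 0. Corank 2; j^3 = -2*x^3 is a perfect cube, so E-series; the 5-jet and mu = 8 give E_8.

E_{8}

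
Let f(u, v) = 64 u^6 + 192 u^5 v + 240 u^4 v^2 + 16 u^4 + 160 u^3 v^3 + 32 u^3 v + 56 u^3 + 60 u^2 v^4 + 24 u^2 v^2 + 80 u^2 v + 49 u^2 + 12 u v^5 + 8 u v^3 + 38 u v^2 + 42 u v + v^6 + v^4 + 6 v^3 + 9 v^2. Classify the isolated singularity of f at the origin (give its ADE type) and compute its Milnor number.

Type A5, Milnor number mu = 5.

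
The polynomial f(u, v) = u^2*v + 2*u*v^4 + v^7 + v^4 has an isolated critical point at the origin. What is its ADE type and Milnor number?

Type D_5, Milnor number mu = 5.

The Hessian of f at 0 is [[0, 0], [0, 0]] with rank 0, so corank 2. A Groebner basis of the Jacobian ideal J(f) in C{u,v} is {u^3, u^2/4 + v^3, u*v}; counting standard monomials gives mu = 5. Corank 2; j^3 = u^2*v has shape L^2 M (L != M), so D-series; mu = 5 gives D_5.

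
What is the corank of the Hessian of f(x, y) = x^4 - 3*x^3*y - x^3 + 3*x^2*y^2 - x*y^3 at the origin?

2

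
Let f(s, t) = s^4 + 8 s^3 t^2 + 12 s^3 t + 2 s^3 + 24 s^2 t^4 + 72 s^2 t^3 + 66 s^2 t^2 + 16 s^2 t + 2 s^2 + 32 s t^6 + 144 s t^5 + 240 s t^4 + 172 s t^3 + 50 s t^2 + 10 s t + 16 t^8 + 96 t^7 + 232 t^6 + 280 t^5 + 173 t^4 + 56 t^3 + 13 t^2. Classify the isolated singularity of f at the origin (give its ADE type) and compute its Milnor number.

The Hessian of f at 0 is [[4, 10], [10, 26]] with rank 2, so corank 0. A Groebner basis of the Jacobian ideal J(f) in C{s,t} is {s, t}; counting standard monomials gives mu = 1. Corank 0: nondegenerate Morse point, so A_1.

Type A_{1}, Milnor number mu = 1.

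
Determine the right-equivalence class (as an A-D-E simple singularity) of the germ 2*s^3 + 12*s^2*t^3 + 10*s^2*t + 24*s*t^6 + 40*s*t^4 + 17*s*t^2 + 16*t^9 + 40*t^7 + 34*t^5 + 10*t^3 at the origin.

The Hessian of f at 0 has rank 0. Corank 2; j^3 = (s + 2*t)*(2*s^2 + 6*s*t + 5*t^2) splits into three distinct lines over C (the quadratic factor has nonzero discriminant), so D_4.

D4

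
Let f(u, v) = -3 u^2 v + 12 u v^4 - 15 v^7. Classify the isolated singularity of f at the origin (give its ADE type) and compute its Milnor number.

The Hessian of f at 0 has rank 0. Corank 2; j^3 = -3*u^2*v has shape L^2 M (L != M), so D-series; mu = 8 gives D_8.

Type D_{8}, Milnor number mu = 8.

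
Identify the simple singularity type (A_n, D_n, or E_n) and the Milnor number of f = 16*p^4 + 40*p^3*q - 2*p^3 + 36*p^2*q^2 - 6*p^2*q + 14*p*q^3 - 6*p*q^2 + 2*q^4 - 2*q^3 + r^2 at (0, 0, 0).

Type E7, Milnor number mu = 7.

The Hessian of f at 0 is [[0, 0, 0], [0, 0, 0], [0, 0, 2]] with rank 1, so corank 2. A Groebner basis of the Jacobian ideal J(f) in C{p,q,r} is {3*p^2/4 + 3*p*q/2 + q^4 + q^3/4 + 3*q^2/4, p^3 - 9*p^2/4 - 9*p*q/2 + q^3/4 - 9*q^2/4, p^2*q + 7*p^2/4 + 7*p*q/2 - 5*q^3/12 + 7*q^2/4, -p^2 + p*q^2 - 2*p*q + 2*q^3/3 - q^2, r}; counting standard monomials gives mu = 7. Corank 2; j^3 = -2*(p + q)^3 is a perfect cube, so E-series; the 4-jet and mu = 7 give E_7.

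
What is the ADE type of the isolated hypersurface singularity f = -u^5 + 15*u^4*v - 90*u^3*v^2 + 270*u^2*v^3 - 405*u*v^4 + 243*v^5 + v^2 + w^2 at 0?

A_4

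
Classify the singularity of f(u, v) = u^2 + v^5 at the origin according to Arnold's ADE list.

The Hessian of f at 0 has rank 1. Corank 1: A-series; mu = 4 gives A_4.

A4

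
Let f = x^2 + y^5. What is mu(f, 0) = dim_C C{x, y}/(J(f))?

4

The Hessian of f at 0 is [[2, 0], [0, 0]] with rank 1, so corank 1. A Groebner basis of the Jacobian ideal J(f) in C{x,y} is {y^4, x}; counting standard monomials gives mu = 4. Corank 1: A-series; mu = 4 gives A_4.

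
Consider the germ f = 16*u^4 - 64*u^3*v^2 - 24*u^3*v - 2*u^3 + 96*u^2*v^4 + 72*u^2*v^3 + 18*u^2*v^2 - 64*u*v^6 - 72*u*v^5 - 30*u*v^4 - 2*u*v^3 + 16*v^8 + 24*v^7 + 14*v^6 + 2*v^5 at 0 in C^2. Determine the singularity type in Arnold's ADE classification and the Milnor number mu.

Type E7, Milnor number mu = 7.

The Hessian of f at 0 has rank 0. Corank 2; j^3 = -2*u^3 is a perfect cube, so E-series; the 4-jet and mu = 7 give E_7.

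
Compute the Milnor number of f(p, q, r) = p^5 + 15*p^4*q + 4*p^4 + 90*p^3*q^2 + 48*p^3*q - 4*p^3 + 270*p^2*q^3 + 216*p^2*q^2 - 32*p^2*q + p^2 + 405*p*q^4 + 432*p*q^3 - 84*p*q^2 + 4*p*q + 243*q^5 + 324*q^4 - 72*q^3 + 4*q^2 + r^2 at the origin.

4

The Hessian of f at 0 has rank 2. Corank 1: A-series; mu = 4 gives A_4.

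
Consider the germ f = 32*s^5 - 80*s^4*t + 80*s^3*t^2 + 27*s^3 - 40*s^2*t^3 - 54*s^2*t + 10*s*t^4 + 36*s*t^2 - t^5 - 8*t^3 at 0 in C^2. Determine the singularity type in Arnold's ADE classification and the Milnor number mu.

The Hessian of f at 0 has rank 0. Corank 2; j^3 = (3*s - 2*t)^3 is a perfect cube, so E-series; the 5-jet and mu = 8 give E_8.

Type E_8, Milnor number mu = 8.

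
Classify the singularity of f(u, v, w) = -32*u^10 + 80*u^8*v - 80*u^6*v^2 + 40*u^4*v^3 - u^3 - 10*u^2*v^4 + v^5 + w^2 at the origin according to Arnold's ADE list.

The Hessian of f at 0 has rank 1. Corank 2; j^3 = -u^3 is a perfect cube, so E-series; the 5-jet and mu = 8 give E_8.

E_{8}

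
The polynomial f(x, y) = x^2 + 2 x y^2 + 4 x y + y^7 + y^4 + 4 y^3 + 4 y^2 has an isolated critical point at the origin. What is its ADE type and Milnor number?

The Hessian of f at 0 has rank 1. Corank 1: A-series; mu = 6 gives A_6.

Type A_6, Milnor number mu = 6.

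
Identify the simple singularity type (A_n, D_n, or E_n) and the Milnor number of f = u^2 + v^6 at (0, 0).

Type A_5, Milnor number mu = 5.

The Hessian of f at 0 is [[2, 0], [0, 0]] with rank 1, so corank 1. A Groebner basis of the Jacobian ideal J(f) in C{u,v} is {v^5, u}; counting standard monomials gives mu = 5. Corank 1: A-series; mu = 5 gives A_5.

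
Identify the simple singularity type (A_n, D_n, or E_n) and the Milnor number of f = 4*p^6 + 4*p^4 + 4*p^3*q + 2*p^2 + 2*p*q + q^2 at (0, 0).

The Hessian of f at 0 has rank 2. Corank 0: nondegenerate Morse point, so A_1.

Type A_{1}, Milnor number mu = 1.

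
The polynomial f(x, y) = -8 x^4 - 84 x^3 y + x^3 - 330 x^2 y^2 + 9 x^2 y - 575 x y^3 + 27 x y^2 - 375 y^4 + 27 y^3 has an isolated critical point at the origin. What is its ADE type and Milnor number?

The Hessian of f at 0 has rank 0. Corank 2; j^3 = (x + 3*y)^3 is a perfect cube, so E-series; the 4-jet and mu = 7 give E_7.

Type E_7, Milnor number mu = 7.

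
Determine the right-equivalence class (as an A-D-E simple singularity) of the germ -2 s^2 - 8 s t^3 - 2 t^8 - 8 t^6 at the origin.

A_{7}

The Hessian of f at 0 is [[-4, 0], [0, 0]] with rank 1, so corank 1. A Groebner basis of the Jacobian ideal J(f) in C{s,t} is {s^3, s^2*t, s/2 + t^3}; counting standard monomials gives mu = 7. Corank 1: A-series; mu = 7 gives A_7.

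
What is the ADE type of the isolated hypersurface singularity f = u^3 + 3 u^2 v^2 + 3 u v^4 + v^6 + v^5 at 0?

E_8

The Hessian of f at 0 is [[0, 0], [0, 0]] with rank 0, so corank 2. A Groebner basis of the Jacobian ideal J(f) in C{u,v} is {v^4, u^3, u^2/2 + u*v^2}; counting standard monomials gives mu = 8. Corank 2; j^3 = u^3 is a perfect cube, so E-series; the 5-jet and mu = 8 give E_8.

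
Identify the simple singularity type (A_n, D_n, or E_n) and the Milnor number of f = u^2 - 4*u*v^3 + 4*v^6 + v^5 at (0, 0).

The Hessian of f at 0 has rank 1. Corank 1: A-series; mu = 4 gives A_4.

Type A_{4}, Milnor number mu = 4.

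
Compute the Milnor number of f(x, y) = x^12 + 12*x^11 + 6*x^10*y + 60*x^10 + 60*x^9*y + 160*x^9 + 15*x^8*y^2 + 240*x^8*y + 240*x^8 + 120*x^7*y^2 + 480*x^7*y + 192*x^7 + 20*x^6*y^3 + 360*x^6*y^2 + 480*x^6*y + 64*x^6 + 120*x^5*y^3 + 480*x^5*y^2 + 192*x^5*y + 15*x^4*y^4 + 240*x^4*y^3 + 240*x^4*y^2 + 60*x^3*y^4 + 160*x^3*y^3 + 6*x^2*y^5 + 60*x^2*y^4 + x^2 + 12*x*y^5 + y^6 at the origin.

5

The Hessian of f at 0 is [[2, 0], [0, 0]] with rank 1, so corank 1. A Groebner basis of the Jacobian ideal J(f) in C{x,y} is {y^5, x}; counting standard monomials gives mu = 5. Corank 1: A-series; mu = 5 gives A_5.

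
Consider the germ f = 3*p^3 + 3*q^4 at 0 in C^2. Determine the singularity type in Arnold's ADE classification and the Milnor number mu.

Type E_{6}, Milnor number mu = 6.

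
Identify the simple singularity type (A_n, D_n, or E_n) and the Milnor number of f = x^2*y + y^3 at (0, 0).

The Hessian of f at 0 has rank 0. Corank 2; j^3 = y*(x^2 + y^2) splits into three distinct lines over C (the quadratic factor has nonzero discriminant), so D_4.

Type D4, Milnor number mu = 4.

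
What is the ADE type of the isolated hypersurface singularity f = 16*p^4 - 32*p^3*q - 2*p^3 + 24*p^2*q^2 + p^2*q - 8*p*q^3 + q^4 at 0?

D5

The Hessian of f at 0 has rank 0. Corank 2; j^3 = -p^2*(2*p - q) has shape L^2 M (L != M), so D-series; mu = 5 gives D_5.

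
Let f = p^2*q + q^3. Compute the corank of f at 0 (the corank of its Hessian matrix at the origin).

2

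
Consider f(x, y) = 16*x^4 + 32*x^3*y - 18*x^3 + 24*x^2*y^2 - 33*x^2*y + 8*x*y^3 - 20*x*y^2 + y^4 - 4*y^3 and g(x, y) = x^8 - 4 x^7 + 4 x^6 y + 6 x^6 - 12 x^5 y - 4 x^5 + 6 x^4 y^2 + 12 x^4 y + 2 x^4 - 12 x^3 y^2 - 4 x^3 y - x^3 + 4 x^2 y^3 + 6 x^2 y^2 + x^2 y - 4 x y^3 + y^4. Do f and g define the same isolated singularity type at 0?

The Hessian of f at 0 is [[0, 0], [0, 0]] with rank 0, so corank 2. A Groebner basis of the Jacobian ideal J(f) in C{x,y} is {x*y^2 - 27*x*y/4 - 9*y^2/2, 81*x*y/8 + y^3 + 27*y^2/4, x^2 + 7*x*y/6 + y^2/3}; counting standard monomials gives mu = 5. Corank 2; j^3 = -(2*x + y)*(3*x + 2*y)^2 has shape L^2 M (L != M), so D-series; mu = 5 gives D_5. The Hessian of g at 0 is [[0, 0], [0, 0]] with rank 0, so corank 2. A Groebner basis of the Jacobian ideal J(g) in C{x,y} is {x*y^2, x*y/4 + y^3, x^2 - x*y}; counting standard monomials gives mu = 5. Corank 2; j^3 = -x^2*(x - y) has shape L^2 M (L != M), so D-series; mu = 5 gives D_5. Both have type D_5, hence right-equivalent.

Yes.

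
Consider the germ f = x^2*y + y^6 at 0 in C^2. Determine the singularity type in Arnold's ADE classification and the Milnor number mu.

Type D_7, Milnor number mu = 7.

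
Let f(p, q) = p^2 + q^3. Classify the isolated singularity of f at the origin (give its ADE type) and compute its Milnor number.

Type A_2, Milnor number mu = 2.

The Hessian of f at 0 has rank 1. Corank 1: A-series; mu = 2 gives A_2.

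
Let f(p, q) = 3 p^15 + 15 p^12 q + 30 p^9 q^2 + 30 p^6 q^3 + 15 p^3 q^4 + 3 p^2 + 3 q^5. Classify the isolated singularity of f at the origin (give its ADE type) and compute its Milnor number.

Type A4, Milnor number mu = 4.

The Hessian of f at 0 has rank 1. Corank 1: A-series; mu = 4 gives A_4.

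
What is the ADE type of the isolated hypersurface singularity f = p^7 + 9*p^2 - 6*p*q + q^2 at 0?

The Hessian of f at 0 has rank 1. Corank 1: A-series; mu = 6 gives A_6.

A_6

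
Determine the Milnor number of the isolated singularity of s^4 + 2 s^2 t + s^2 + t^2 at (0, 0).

1

The Hessian of f at 0 has rank 2. Corank 0: nondegenerate Morse point, so A_1.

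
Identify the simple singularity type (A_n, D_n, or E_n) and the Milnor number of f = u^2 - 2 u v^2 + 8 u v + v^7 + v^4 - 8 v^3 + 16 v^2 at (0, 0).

The Hessian of f at 0 has rank 1. Corank 1: A-series; mu = 6 gives A_6.

Type A_6, Milnor number mu = 6.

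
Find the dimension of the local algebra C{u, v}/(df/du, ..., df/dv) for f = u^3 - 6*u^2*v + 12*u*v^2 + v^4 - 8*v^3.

6

The Hessian of f at 0 is [[0, 0], [0, 0]] with rank 0, so corank 2. A Groebner basis of the Jacobian ideal J(f) in C{u,v} is {v^3, u^2 - 4*u*v + 4*v^2}; counting standard monomials gives mu = 6. Corank 2; j^3 = (u - 2*v)^3 is a perfect cube, so E-series; the 4-jet and mu = 6 give E_6.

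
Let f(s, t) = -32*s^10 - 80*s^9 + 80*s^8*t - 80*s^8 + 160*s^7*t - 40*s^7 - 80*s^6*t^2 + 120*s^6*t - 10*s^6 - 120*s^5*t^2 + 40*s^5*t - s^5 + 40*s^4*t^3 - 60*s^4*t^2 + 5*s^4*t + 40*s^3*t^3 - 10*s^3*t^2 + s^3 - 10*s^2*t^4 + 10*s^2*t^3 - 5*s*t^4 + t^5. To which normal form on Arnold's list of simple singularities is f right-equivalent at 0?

The Hessian of f at 0 has rank 0. Corank 2; j^3 = s^3 is a perfect cube, so E-series; the 5-jet and mu = 8 give E_8.

E_8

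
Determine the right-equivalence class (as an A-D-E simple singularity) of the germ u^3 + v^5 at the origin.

E8

The Hessian of f at 0 has rank 0. Corank 2; j^3 = u^3 is a perfect cube, so E-series; the 5-jet and mu = 8 give E_8.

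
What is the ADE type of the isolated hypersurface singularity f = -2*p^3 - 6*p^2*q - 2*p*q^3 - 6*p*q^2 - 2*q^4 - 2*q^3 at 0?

E_{7}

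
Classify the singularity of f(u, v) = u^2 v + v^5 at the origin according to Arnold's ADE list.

D6

The Hessian of f at 0 is [[0, 0], [0, 0]] with rank 0, so corank 2. A Groebner basis of the Jacobian ideal J(f) in C{u,v} is {u^2/5 + v^4, u^3, u*v}; counting standard monomials gives mu = 6. Corank 2; j^3 = u^2*v has shape L^2 M (L != M), so D-series; mu = 6 gives D_6.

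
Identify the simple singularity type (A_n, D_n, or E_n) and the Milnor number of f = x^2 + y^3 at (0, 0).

The Hessian of f at 0 is [[2, 0], [0, 0]] with rank 1, so corank 1. A Groebner basis of the Jacobian ideal J(f) in C{x,y} is {y^2, x}; counting standard monomials gives mu = 2. Corank 1: A-series; mu = 2 gives A_2.

Type A_{2}, Milnor number mu = 2.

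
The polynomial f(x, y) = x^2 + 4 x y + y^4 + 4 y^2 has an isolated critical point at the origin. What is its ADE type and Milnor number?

The Hessian of f at 0 has rank 1. Corank 1: A-series; mu = 3 gives A_3.

Type A_{3}, Milnor number mu = 3.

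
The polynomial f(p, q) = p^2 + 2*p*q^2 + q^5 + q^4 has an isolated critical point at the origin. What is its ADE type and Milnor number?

The Hessian of f at 0 has rank 1. Corank 1: A-series; mu = 4 gives A_4.

Type A4, Milnor number mu = 4.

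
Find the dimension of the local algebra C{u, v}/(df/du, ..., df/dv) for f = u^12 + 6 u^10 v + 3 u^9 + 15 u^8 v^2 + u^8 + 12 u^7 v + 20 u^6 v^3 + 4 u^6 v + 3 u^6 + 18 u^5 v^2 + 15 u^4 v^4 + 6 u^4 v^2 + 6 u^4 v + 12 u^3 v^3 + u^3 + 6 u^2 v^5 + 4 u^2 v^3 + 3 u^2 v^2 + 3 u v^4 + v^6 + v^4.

6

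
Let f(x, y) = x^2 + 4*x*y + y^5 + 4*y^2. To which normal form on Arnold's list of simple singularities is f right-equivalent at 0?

A_4

The Hessian of f at 0 is [[2, 4], [4, 8]] with rank 1, so corank 1. A Groebner basis of the Jacobian ideal J(f) in C{x,y} is {y^4, x + 2*y}; counting standard monomials gives mu = 4. Corank 1: A-series; mu = 4 gives A_4.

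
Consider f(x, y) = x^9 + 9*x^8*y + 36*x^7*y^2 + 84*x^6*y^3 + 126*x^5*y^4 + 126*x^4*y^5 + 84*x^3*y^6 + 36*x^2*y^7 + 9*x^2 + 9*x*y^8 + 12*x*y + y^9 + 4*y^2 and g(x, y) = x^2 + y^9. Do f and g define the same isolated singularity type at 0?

The Hessian of f at 0 has rank 1. Corank 1: A-series; mu = 8 gives A_8. The Hessian of g at 0 has rank 1. Corank 1: A-series; mu = 8 gives A_8. Both have type A_8, hence right-equivalent.

Yes.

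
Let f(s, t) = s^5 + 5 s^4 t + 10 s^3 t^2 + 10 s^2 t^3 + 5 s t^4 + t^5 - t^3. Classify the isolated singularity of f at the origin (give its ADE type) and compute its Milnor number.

Type E8, Milnor number mu = 8.

The Hessian of f at 0 has rank 0. Corank 2; j^3 = -t^3 is a perfect cube, so E-series; the 5-jet and mu = 8 give E_8.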